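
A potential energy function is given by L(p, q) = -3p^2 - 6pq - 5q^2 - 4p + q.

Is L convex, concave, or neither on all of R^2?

concave

L is quadratic, so its Hessian is the constant matrix H = [[-6, -6], [-6, -10]].
det(H) = 24, tr(H) = -16.
det(H) > 0 and tr(H) < 0, so H is negative definite everywhere: concave.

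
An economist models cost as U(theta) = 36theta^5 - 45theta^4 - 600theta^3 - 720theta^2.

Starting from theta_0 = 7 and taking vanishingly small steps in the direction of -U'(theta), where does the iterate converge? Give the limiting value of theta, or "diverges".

4

U'(theta) = 180theta(theta - 4)(theta + 1)(theta + 2), so U'(7) = 272160.
Gradient descent moves in the -U' direction, i.e. theta is decreasing.
The nearest critical point in that direction is theta = 4, where U'' = 21600 > 0 (a local minimum). The iterate converges there.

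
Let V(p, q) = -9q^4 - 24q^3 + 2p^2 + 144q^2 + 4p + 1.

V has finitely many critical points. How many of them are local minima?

1

V separates as a function of p plus a function of q, so ∇V=0 decouples.
∂V/∂p = 4(p + 1) = 0 at p ∈ {-1}; ∂V/∂q = -36q(q - 2)(q + 4) = 0 at q ∈ {-4, 0, 2}.
The Hessian is diagonal: diag(V_pp, V_qq). Second derivatives: V_pp(-1)=4; V_qq(-4)=-864, V_qq(0)=288, V_qq(2)=-432.
Local minima occur where both diagonal entries positive: (-1, 0). Count: 1.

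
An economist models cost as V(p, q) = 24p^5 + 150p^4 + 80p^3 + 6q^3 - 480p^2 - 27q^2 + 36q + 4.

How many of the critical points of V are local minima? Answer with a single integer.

2

V separates as a function of p plus a function of q, so ∇V=0 decouples.
∂V/∂p = 120p(p - 1)(p + 2)(p + 4) = 0 at p ∈ {-4, -2, 0, 1}; ∂V/∂q = 18(q - 2)(q - 1) = 0 at q ∈ {1, 2}.
The Hessian is diagonal: diag(V_pp, V_qq). Second derivatives: V_pp(-4)=-4800, V_pp(-2)=1440, V_pp(0)=-960, V_pp(1)=1800; V_qq(1)=-18, V_qq(2)=18.
Local minima occur where both diagonal entries positive: (-2, 2), (1, 2). Count: 2.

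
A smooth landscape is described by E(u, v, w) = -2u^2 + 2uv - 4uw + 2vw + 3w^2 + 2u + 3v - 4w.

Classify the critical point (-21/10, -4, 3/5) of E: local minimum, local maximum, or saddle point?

The Hessian is constant: H = [[-4, 2, -4], [2, 0, 2], [-4, 2, 6]].
Leading principal minors: Δ₁ = -4, Δ₂ = -4, Δ₃ = -40.
The minors fit neither the all-positive nor the alternating-sign pattern, so H is indefinite: a saddle point.

saddle point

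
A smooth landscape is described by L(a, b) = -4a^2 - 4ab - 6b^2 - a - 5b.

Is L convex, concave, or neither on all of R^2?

concave

L is quadratic, so its Hessian is the constant matrix H = [[-8, -4], [-4, -12]].
det(H) = 80, tr(H) = -20.
det(H) > 0 and tr(H) < 0, so H is negative definite everywhere: concave.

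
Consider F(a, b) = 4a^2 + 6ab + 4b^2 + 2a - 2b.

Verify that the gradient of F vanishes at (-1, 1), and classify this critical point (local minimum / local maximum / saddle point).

∇F = (8a + 6b + 2, 6a + 8b - 2); substituting (-1, 1) gives ∇F = (0, 0), so (-1, 1) is indeed a critical point.
The Hessian of F is constant: H = [[8, 6], [6, 8]].
det(H) = 8·8 − 6² = 28.
det(H) > 0 and tr(H) = 16 > 0, so H is positive definite and the point is a local minimum.

local minimum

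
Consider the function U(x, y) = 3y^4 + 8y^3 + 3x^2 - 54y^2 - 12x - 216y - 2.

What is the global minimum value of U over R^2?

-689

U(x,y) separates as P(x) + Q(y) − 2, so its minimum is min P + min Q − 2.
P'(x) = 6x - 12 vanishes at x ∈ {2}; Q'(y) = 12(y - 3)(y + 2)(y + 3) vanishes at y ∈ {-3, -2, 3}.
Local minima of P (where P''>0): P(2)=-12. Local minima of Q: Q(-3)=189, Q(3)=-675.
So the global minimum of U is P(2) + Q(3) − 2 = -12 − 675 − 2 = -689, attained at (2, 3).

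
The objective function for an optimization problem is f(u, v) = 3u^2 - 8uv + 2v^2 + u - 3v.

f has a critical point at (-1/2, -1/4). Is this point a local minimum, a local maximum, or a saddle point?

The Hessian of f is constant: H = [[6, -8], [-8, 4]].
det(H) = 6·4 − (-8)² = -40.
Since det(H) < 0, H is indefinite and the critical point is a saddle point.

saddle point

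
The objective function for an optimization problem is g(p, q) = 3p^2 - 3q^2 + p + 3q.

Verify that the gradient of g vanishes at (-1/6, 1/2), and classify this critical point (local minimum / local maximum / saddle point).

saddle point

∇g = (6p + 1, -6q + 3); substituting (-1/6, 1/2) gives ∇g = (0, 0), so (-1/6, 1/2) is indeed a critical point.
The Hessian of g is constant: H = [[6, 0], [0, -6]].
det(H) = 6·(-6) − 0² = -36.
Since det(H) < 0, H is indefinite and the critical point is a saddle point.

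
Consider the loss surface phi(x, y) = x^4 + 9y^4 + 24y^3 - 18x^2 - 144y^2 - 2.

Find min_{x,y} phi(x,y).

phi(x,y) separates as P(x) + Q(y) − 2, so its minimum is min P + min Q − 2.
P'(x) = 4x(x - 3)(x + 3) vanishes at x ∈ {-3, 0, 3}; Q'(y) = 36y(y - 2)(y + 4) vanishes at y ∈ {-4, 0, 2}.
Local minima of P (where P''>0): P(-3)=-81, P(3)=-81. Local minima of Q: Q(-4)=-1536, Q(2)=-240.
So the global minimum of phi is P(-3) + Q(-4) − 2 = -81 − 1536 − 2 = -1619, attained at (-3, -4).

-1619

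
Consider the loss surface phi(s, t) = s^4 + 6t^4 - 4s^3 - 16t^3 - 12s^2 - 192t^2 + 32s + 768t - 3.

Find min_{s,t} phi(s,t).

-3651

phi(s,t) separates as P(s) + Q(t) − 3, so its minimum is min P + min Q − 3.
P'(s) = 4(s - 4)(s - 1)(s + 2) vanishes at s ∈ {-2, 1, 4}; Q'(t) = 24(t - 4)(t - 2)(t + 4) vanishes at t ∈ {-4, 2, 4}.
Local minima of P (where P''>0): P(-2)=-64, P(4)=-64. Local minima of Q: Q(-4)=-3584, Q(4)=512.
So the global minimum of phi is P(-2) + Q(-4) − 3 = -64 − 3584 − 3 = -3651, attained at (-2, -4).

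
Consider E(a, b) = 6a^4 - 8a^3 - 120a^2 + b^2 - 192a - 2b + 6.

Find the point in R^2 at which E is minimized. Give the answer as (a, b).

E(a,b) separates as P(a) + Q(b) + 6, so its minimum is min P + min Q + 6.
P'(a) = 24(a - 4)(a + 1)(a + 2) vanishes at a ∈ {-2, -1, 4}; Q'(b) = 2b - 2 vanishes at b ∈ {1}.
Local minima of P (where P''>0): P(-2)=64, P(4)=-1664. Local minima of Q: Q(1)=-1.
So the global minimum of E is P(4) + Q(1) + 6 = -1664 − 1 + 6 = -1659, attained at (4, 1).

(4, 1)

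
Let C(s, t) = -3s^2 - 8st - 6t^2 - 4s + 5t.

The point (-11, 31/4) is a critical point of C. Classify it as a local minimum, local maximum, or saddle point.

The Hessian of C is constant: H = [[-6, -8], [-8, -12]].
det(H) = (-6)·(-12) − (-8)² = 8.
det(H) > 0 and tr(H) = -18 < 0, so H is negative definite and the point is a local maximum.

local maximum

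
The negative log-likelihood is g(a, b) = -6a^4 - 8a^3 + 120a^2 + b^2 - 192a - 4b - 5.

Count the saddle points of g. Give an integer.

g separates as a function of a plus a function of b, so ∇g=0 decouples.
∂g/∂a = -24(a - 2)(a - 1)(a + 4) = 0 at a ∈ {-4, 1, 2}; ∂g/∂b = 2(b - 2) = 0 at b ∈ {2}.
The Hessian is diagonal: diag(g_aa, g_bb). Second derivatives: g_aa(-4)=-720, g_aa(1)=120, g_aa(2)=-144; g_bb(2)=2.
Saddle points occur where the two diagonal entries have opposite signs: (-4, 2), (2, 2). Count: 2.

2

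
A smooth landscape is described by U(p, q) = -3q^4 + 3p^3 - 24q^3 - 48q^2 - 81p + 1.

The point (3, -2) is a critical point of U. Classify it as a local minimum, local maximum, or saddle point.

The mixed partial ∂²U/∂p∂q is 0, so the Hessian at any point is diag(U_pp, U_qq) = diag(18p, -12(3q^2 + 12q + 8)).
At (3, -2): H = diag(54, 48).
Both eigenvalues are positive, so H is positive definite: a local minimum.

local minimum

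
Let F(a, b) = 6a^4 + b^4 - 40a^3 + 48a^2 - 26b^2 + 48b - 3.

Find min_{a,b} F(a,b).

F(a,b) separates as P(a) + Q(b) − 3, so its minimum is min P + min Q − 3.
P'(a) = 24a(a - 4)(a - 1) vanishes at a ∈ {0, 1, 4}; Q'(b) = 4(b - 3)(b - 1)(b + 4) vanishes at b ∈ {-4, 1, 3}.
Local minima of P (where P''>0): P(0)=0, P(4)=-256. Local minima of Q: Q(-4)=-352, Q(3)=-9.
So the global minimum of F is P(4) + Q(-4) − 3 = -256 − 352 − 3 = -611, attained at (4, -4).

-611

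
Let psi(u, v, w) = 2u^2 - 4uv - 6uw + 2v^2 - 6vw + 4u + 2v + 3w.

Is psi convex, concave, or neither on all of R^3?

neither

psi is quadratic, so its Hessian is the constant matrix H = [[4, -4, -6], [-4, 4, -6], [-6, -6, 0]].
Leading principal minors: 4, 0, -576.
Neither pattern holds ⇒ H is indefinite ⇒ neither convex nor concave.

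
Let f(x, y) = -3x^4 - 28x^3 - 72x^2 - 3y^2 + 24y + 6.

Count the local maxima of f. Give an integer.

2

f separates as a function of x plus a function of y, so ∇f=0 decouples.
∂f/∂x = -12x(x + 3)(x + 4) = 0 at x ∈ {-4, -3, 0}; ∂f/∂y = -6(y - 4) = 0 at y ∈ {4}.
The Hessian is diagonal: diag(f_xx, f_yy). Second derivatives: f_xx(-4)=-48, f_xx(-3)=36, f_xx(0)=-144; f_yy(4)=-6.
Local maxima occur where both diagonal entries negative: (-4, 4), (0, 4). Count: 2.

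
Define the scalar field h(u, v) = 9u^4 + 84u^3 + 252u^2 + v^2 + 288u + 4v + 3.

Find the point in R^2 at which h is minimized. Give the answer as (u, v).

(-4, -2)

h(u,v) separates as P(u) + Q(v) + 3, so its minimum is min P + min Q + 3.
P'(u) = 36(u + 1)(u + 2)(u + 4) vanishes at u ∈ {-4, -2, -1}; Q'(v) = 2v + 4 vanishes at v ∈ {-2}.
Local minima of P (where P''>0): P(-4)=-192, P(-1)=-111. Local minima of Q: Q(-2)=-4.
So the global minimum of h is P(-4) + Q(-2) + 3 = -192 − 4 + 3 = -193, attained at (-4, -2).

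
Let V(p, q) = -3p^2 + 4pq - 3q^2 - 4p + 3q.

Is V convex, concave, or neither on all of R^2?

V is quadratic, so its Hessian is the constant matrix H = [[-6, 4], [4, -6]].
det(H) = 20, tr(H) = -12.
det(H) > 0 and tr(H) < 0, so H is negative definite everywhere: concave.

concave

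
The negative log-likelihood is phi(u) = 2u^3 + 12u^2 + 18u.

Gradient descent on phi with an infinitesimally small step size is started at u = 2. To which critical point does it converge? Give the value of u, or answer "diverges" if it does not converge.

phi'(u) = 6(u + 1)(u + 3), so phi'(2) = 90.
Gradient descent moves in the -phi' direction, i.e. u is decreasing.
The nearest critical point in that direction is u = -1, where phi'' = 12 > 0 (a local minimum). The iterate converges there.

-1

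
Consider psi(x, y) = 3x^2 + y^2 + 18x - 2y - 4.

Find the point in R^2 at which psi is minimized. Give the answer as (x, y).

(-3, 1)

psi(x,y) separates as P(x) + Q(y) − 4, so its minimum is min P + min Q − 4.
P'(x) = 6x + 18 vanishes at x ∈ {-3}; Q'(y) = 2y - 2 vanishes at y ∈ {1}.
Local minima of P (where P''>0): P(-3)=-27. Local minima of Q: Q(1)=-1.
So the global minimum of psi is P(-3) + Q(1) − 4 = -27 − 1 − 4 = -32, attained at (-3, 1).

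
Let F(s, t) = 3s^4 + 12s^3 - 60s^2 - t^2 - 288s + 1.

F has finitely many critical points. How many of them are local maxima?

1

F separates as a function of s plus a function of t, so ∇F=0 decouples.
∂F/∂s = 12(s - 3)(s + 2)(s + 4) = 0 at s ∈ {-4, -2, 3}; ∂F/∂t = -2t = 0 at t ∈ {0}.
The Hessian is diagonal: diag(F_ss, F_tt). Second derivatives: F_ss(-4)=168, F_ss(-2)=-120, F_ss(3)=420; F_tt(0)=-2.
Local maxima occur where both diagonal entries negative: (-2, 0). Count: 1.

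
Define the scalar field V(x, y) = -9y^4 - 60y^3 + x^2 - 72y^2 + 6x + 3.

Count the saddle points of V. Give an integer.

2

V separates as a function of x plus a function of y, so ∇V=0 decouples.
∂V/∂x = 2(x + 3) = 0 at x ∈ {-3}; ∂V/∂y = -36y(y + 1)(y + 4) = 0 at y ∈ {-4, -1, 0}.
The Hessian is diagonal: diag(V_xx, V_yy). Second derivatives: V_xx(-3)=2; V_yy(-4)=-432, V_yy(-1)=108, V_yy(0)=-144.
Saddle points occur where the two diagonal entries have opposite signs: (-3, -4), (-3, 0). Count: 2.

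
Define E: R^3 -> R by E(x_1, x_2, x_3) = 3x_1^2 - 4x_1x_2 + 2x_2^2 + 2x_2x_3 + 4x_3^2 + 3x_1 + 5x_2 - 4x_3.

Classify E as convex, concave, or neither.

E is quadratic, so its Hessian is the constant matrix H = [[6, -4, 0], [-4, 4, 2], [0, 2, 8]].
Leading principal minors: 6, 8, 40.
All positive ⇒ H ≻ 0 ⇒ convex.

convex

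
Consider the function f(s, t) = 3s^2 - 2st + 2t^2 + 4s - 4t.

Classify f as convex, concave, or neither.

convex

f is quadratic, so its Hessian is the constant matrix H = [[6, -2], [-2, 4]].
det(H) = 20, tr(H) = 10.
det(H) > 0 and tr(H) > 0, so H is positive definite everywhere: convex.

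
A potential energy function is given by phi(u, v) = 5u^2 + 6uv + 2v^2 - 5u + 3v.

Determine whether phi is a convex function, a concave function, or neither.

phi is quadratic, so its Hessian is the constant matrix H = [[10, 6], [6, 4]].
det(H) = 4, tr(H) = 14.
det(H) > 0 and tr(H) > 0, so H is positive definite everywhere: convex.

convex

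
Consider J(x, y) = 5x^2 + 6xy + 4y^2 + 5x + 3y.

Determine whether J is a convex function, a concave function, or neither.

convex

J is quadratic, so its Hessian is the constant matrix H = [[10, 6], [6, 8]].
det(H) = 44, tr(H) = 18.
det(H) > 0 and tr(H) > 0, so H is positive definite everywhere: convex.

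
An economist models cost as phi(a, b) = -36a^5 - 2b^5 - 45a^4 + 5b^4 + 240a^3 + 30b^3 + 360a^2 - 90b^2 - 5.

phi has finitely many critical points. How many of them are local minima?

4

phi separates as a function of a plus a function of b, so ∇phi=0 decouples.
∂phi/∂a = -180a(a - 2)(a + 1)(a + 2) = 0 at a ∈ {-2, -1, 0, 2}; ∂phi/∂b = -10b(b - 3)(b - 2)(b + 3) = 0 at b ∈ {-3, 0, 2, 3}.
The Hessian is diagonal: diag(phi_aa, phi_bb). Second derivatives: phi_aa(-2)=1440, phi_aa(-1)=-540, phi_aa(0)=720, phi_aa(2)=-4320; phi_bb(-3)=900, phi_bb(0)=-180, phi_bb(2)=100, phi_bb(3)=-180.
Local minima occur where both diagonal entries positive: (-2, -3), (-2, 2), (0, -3), (0, 2). Count: 4.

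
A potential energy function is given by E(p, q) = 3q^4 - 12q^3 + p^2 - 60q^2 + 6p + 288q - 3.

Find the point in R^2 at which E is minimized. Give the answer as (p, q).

E(p,q) separates as A(p) + B(q) − 3, so its minimum is min A + min B − 3.
A'(p) = 2p + 6 vanishes at p ∈ {-3}; B'(q) = 12(q - 4)(q - 2)(q + 3) vanishes at q ∈ {-3, 2, 4}.
Local minima of A (where A''>0): A(-3)=-9. Local minima of B: B(-3)=-837, B(4)=192.
So the global minimum of E is A(-3) + B(-3) − 3 = -9 − 837 − 3 = -849, attained at (-3, -3).

(-3, -3)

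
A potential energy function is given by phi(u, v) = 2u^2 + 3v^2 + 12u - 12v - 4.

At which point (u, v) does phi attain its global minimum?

(-3, 2)

phi(u,v) separates as P(u) + Q(v) − 4, so its minimum is min P + min Q − 4.
P'(u) = 4u + 12 vanishes at u ∈ {-3}; Q'(v) = 6v - 12 vanishes at v ∈ {2}.
Local minima of P (where P''>0): P(-3)=-18. Local minima of Q: Q(2)=-12.
So the global minimum of phi is P(-3) + Q(2) − 4 = -18 − 12 − 4 = -34, attained at (-3, 2).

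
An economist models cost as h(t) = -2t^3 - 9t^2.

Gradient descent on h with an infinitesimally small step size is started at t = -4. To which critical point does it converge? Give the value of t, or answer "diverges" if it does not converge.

-3

h'(t) = -6t(t + 3), so h'(-4) = -24.
Gradient descent moves in the -h' direction, i.e. t is increasing.
The nearest critical point in that direction is t = -3, where h'' = 18 > 0 (a local minimum). The iterate converges there.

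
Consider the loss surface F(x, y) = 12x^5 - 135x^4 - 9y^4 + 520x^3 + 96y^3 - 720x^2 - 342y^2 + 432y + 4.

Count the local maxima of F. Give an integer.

4

F separates as a function of x plus a function of y, so ∇F=0 decouples.
∂F/∂x = 60x(x - 4)(x - 3)(x - 2) = 0 at x ∈ {0, 2, 3, 4}; ∂F/∂y = -36(y - 4)(y - 3)(y - 1) = 0 at y ∈ {1, 3, 4}.
The Hessian is diagonal: diag(F_xx, F_yy). Second derivatives: F_xx(0)=-1440, F_xx(2)=240, F_xx(3)=-180, F_xx(4)=480; F_yy(1)=-216, F_yy(3)=72, F_yy(4)=-108.
Local maxima occur where both diagonal entries negative: (0, 1), (0, 4), (3, 1), (3, 4). Count: 4.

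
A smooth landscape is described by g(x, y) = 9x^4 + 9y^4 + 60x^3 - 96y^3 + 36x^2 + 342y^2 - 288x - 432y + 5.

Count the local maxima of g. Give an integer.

g separates as a function of x plus a function of y, so ∇g=0 decouples.
∂g/∂x = 36(x - 1)(x + 2)(x + 4) = 0 at x ∈ {-4, -2, 1}; ∂g/∂y = 36(y - 4)(y - 3)(y - 1) = 0 at y ∈ {1, 3, 4}.
The Hessian is diagonal: diag(g_xx, g_yy). Second derivatives: g_xx(-4)=360, g_xx(-2)=-216, g_xx(1)=540; g_yy(1)=216, g_yy(3)=-72, g_yy(4)=108.
Local maxima occur where both diagonal entries negative: (-2, 3). Count: 1.

1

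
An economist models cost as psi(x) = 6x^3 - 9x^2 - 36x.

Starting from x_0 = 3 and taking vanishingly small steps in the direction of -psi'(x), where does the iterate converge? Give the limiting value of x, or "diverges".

psi'(x) = 18(x - 2)(x + 1), so psi'(3) = 72.
Gradient descent moves in the -psi' direction, i.e. x is decreasing.
The nearest critical point in that direction is x = 2, where psi'' = 54 > 0 (a local minimum). The iterate converges there.

2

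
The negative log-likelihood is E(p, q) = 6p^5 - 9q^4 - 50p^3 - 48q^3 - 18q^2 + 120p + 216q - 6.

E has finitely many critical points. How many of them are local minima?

2

E separates as a function of p plus a function of q, so ∇E=0 decouples.
∂E/∂p = 30(p - 2)(p - 1)(p + 1)(p + 2) = 0 at p ∈ {-2, -1, 1, 2}; ∂E/∂q = -36(q - 1)(q + 2)(q + 3) = 0 at q ∈ {-3, -2, 1}.
The Hessian is diagonal: diag(E_pp, E_qq). Second derivatives: E_pp(-2)=-360, E_pp(-1)=180, E_pp(1)=-180, E_pp(2)=360; E_qq(-3)=-144, E_qq(-2)=108, E_qq(1)=-432.
Local minima occur where both diagonal entries positive: (-1, -2), (2, -2). Count: 2.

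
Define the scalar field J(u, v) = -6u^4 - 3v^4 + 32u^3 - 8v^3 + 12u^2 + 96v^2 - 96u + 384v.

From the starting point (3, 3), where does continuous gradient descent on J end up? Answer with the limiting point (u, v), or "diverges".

(1, -2)

J is separable, so gradient descent decouples: u follows -∂J/∂u, v follows -∂J/∂v.
∂J/∂u = -24(u - 4)(u - 1)(u + 1); at u=3 this is 192, so u decreases.
∂J/∂v = -12(v - 4)(v + 2)(v + 4); at v=3 this is 420, so v decreases.
u converges to its nearest critical value 1 (a local min of the u-part); v converges to -2. The iterate converges to (1, -2).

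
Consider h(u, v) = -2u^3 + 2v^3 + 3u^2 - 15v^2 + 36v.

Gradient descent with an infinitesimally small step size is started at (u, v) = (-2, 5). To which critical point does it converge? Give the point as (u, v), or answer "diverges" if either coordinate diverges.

h is separable, so gradient descent decouples: u follows -∂h/∂u, v follows -∂h/∂v.
∂h/∂u = -6u(u - 1); at u=-2 this is -36, so u increases.
∂h/∂v = 6(v - 3)(v - 2); at v=5 this is 36, so v decreases.
u converges to its nearest critical value 0 (a local min of the u-part); v converges to 3. The iterate converges to (0, 3).

(0, 3)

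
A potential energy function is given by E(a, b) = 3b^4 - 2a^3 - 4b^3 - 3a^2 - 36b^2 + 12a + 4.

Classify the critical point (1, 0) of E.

The mixed partial ∂²E/∂a∂b is 0, so the Hessian at any point is diag(E_aa, E_bb) = diag(-6(2a + 1), 12(3b^2 - 2b - 6)).
At (1, 0): H = diag(-18, -72).
Both eigenvalues are negative, so H is negative definite: a local maximum.

local maximum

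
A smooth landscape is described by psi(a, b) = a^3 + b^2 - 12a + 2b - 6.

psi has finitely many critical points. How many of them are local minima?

psi separates as a function of a plus a function of b, so ∇psi=0 decouples.
∂psi/∂a = 3(a - 2)(a + 2) = 0 at a ∈ {-2, 2}; ∂psi/∂b = 2(b + 1) = 0 at b ∈ {-1}.
The Hessian is diagonal: diag(psi_aa, psi_bb). Second derivatives: psi_aa(-2)=-12, psi_aa(2)=12; psi_bb(-1)=2.
Local minima occur where both diagonal entries positive: (2, -1). Count: 1.

1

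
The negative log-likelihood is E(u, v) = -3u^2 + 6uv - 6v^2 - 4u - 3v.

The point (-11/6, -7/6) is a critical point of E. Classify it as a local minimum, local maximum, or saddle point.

The Hessian of E is constant: H = [[-6, 6], [6, -12]].
det(H) = (-6)·(-12) − 6² = 36.
det(H) > 0 and tr(H) = -18 < 0, so H is negative definite and the point is a local maximum.

local maximum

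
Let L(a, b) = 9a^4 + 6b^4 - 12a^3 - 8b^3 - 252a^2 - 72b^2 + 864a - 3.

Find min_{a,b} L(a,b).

L(a,b) separates as P(a) + Q(b) − 3, so its minimum is min P + min Q − 3.
P'(a) = 36(a - 3)(a - 2)(a + 4) vanishes at a ∈ {-4, 2, 3}; Q'(b) = 24b(b - 3)(b + 2) vanishes at b ∈ {-2, 0, 3}.
Local minima of P (where P''>0): P(-4)=-4416, P(3)=729. Local minima of Q: Q(-2)=-128, Q(3)=-378.
So the global minimum of L is P(-4) + Q(3) − 3 = -4416 − 378 − 3 = -4797, attained at (-4, 3).

-4797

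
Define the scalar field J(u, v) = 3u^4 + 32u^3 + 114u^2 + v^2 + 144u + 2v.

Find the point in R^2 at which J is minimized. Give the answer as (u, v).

(-1, -1)

J(u,v) separates as P(u) + Q(v), so its minimum is min P + min Q.
P'(u) = 12(u + 1)(u + 3)(u + 4) vanishes at u ∈ {-4, -3, -1}; Q'(v) = 2v + 2 vanishes at v ∈ {-1}.
Local minima of P (where P''>0): P(-4)=-32, P(-1)=-59. Local minima of Q: Q(-1)=-1.
So the global minimum of J is P(-1) + Q(-1) = -59 − 1 = -60, attained at (-1, -1).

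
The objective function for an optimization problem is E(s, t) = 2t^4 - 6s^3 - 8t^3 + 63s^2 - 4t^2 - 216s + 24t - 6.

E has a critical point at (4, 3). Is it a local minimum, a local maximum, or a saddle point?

saddle point

The mixed partial ∂²E/∂s∂t is 0, so the Hessian at any point is diag(E_ss, E_tt) = diag(18(-2s + 7), 8(3t^2 - 6t - 1)).
At (4, 3): H = diag(-18, 64).
The eigenvalues have opposite signs, so H is indefinite: a saddle point.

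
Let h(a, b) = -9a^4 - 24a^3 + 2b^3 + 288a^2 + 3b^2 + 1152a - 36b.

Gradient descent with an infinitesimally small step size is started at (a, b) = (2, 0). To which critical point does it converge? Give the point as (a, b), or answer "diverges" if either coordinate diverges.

h is separable, so gradient descent decouples: a follows -∂h/∂a, b follows -∂h/∂b.
∂h/∂a = -36(a - 4)(a + 2)(a + 4); at a=2 this is 1728, so a decreases.
∂h/∂b = 6(b - 2)(b + 3); at b=0 this is -36, so b increases.
a converges to its nearest critical value -2 (a local min of the a-part); b converges to 2. The iterate converges to (-2, 2).

(-2, 2)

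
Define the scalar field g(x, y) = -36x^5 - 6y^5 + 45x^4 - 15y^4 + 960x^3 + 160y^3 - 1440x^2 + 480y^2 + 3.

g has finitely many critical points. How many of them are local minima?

g separates as a function of x plus a function of y, so ∇g=0 decouples.
∂g/∂x = -180x(x - 4)(x - 1)(x + 4) = 0 at x ∈ {-4, 0, 1, 4}; ∂g/∂y = -30y(y - 4)(y + 2)(y + 4) = 0 at y ∈ {-4, -2, 0, 4}.
The Hessian is diagonal: diag(g_xx, g_yy). Second derivatives: g_xx(-4)=28800, g_xx(0)=-2880, g_xx(1)=2700, g_xx(4)=-17280; g_yy(-4)=1920, g_yy(-2)=-720, g_yy(0)=960, g_yy(4)=-5760.
Local minima occur where both diagonal entries positive: (-4, -4), (-4, 0), (1, -4), (1, 0). Count: 4.

4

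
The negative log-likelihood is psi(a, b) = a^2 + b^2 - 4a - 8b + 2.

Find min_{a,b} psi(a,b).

psi(a,b) separates as P(a) + Q(b) + 2, so its minimum is min P + min Q + 2.
P'(a) = 2a - 4 vanishes at a ∈ {2}; Q'(b) = 2b - 8 vanishes at b ∈ {4}.
Local minima of P (where P''>0): P(2)=-4. Local minima of Q: Q(4)=-16.
So the global minimum of psi is P(2) + Q(4) + 2 = -4 − 16 + 2 = -18, attained at (2, 4).

-18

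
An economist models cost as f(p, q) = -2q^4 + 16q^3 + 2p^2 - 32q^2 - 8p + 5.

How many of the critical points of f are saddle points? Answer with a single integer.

2

f separates as a function of p plus a function of q, so ∇f=0 decouples.
∂f/∂p = 4(p - 2) = 0 at p ∈ {2}; ∂f/∂q = -8q(q - 4)(q - 2) = 0 at q ∈ {0, 2, 4}.
The Hessian is diagonal: diag(f_pp, f_qq). Second derivatives: f_pp(2)=4; f_qq(0)=-64, f_qq(2)=32, f_qq(4)=-64.
Saddle points occur where the two diagonal entries have opposite signs: (2, 0), (2, 4). Count: 2.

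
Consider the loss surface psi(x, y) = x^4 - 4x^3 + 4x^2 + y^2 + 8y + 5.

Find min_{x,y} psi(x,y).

psi(x,y) separates as P(x) + Q(y) + 5, so its minimum is min P + min Q + 5.
P'(x) = 4x(x - 2)(x - 1) vanishes at x ∈ {0, 1, 2}; Q'(y) = 2y + 8 vanishes at y ∈ {-4}.
Local minima of P (where P''>0): P(0)=0, P(2)=0. Local minima of Q: Q(-4)=-16.
So the global minimum of psi is P(0) + Q(-4) + 5 = 0 − 16 + 5 = -11, attained at (0, -4).

-11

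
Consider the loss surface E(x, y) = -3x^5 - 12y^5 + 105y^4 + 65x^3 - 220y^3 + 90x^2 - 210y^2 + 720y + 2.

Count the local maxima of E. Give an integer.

E separates as a function of x plus a function of y, so ∇E=0 decouples.
∂E/∂x = -15x(x - 4)(x + 1)(x + 3) = 0 at x ∈ {-3, -1, 0, 4}; ∂E/∂y = -60(y - 4)(y - 3)(y - 1)(y + 1) = 0 at y ∈ {-1, 1, 3, 4}.
The Hessian is diagonal: diag(E_xx, E_yy). Second derivatives: E_xx(-3)=630, E_xx(-1)=-150, E_xx(0)=180, E_xx(4)=-2100; E_yy(-1)=2400, E_yy(1)=-720, E_yy(3)=480, E_yy(4)=-900.
Local maxima occur where both diagonal entries negative: (-1, 1), (-1, 4), (4, 1), (4, 4). Count: 4.

4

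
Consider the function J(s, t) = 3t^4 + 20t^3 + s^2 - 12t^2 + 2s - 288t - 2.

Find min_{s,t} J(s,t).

-419

J(s,t) separates as P(s) + Q(t) − 2, so its minimum is min P + min Q − 2.
P'(s) = 2s + 2 vanishes at s ∈ {-1}; Q'(t) = 12(t - 2)(t + 3)(t + 4) vanishes at t ∈ {-4, -3, 2}.
Local minima of P (where P''>0): P(-1)=-1. Local minima of Q: Q(-4)=448, Q(2)=-416.
So the global minimum of J is P(-1) + Q(2) − 2 = -1 − 416 − 2 = -419, attained at (-1, 2).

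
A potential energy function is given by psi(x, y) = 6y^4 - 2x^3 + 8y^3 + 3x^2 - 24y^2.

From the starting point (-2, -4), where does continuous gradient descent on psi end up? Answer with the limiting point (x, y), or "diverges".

psi is separable, so gradient descent decouples: x follows -∂psi/∂x, y follows -∂psi/∂y.
∂psi/∂x = -6x(x - 1); at x=-2 this is -36, so x increases.
∂psi/∂y = 24y(y - 1)(y + 2); at y=-4 this is -960, so y increases.
x converges to its nearest critical value 0 (a local min of the x-part); y converges to -2. The iterate converges to (0, -2).

(0, -2)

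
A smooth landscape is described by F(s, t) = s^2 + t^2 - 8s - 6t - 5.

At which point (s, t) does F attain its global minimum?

(4, 3)

F(s,t) separates as P(s) + Q(t) − 5, so its minimum is min P + min Q − 5.
P'(s) = 2s - 8 vanishes at s ∈ {4}; Q'(t) = 2(t - 3) vanishes at t ∈ {3}.
Local minima of P (where P''>0): P(4)=-16. Local minima of Q: Q(3)=-9.
So the global minimum of F is P(4) + Q(3) − 5 = -16 − 9 − 5 = -30, attained at (4, 3).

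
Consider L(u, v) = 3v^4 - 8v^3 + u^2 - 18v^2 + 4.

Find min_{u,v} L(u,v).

L(u,v) separates as P(u) + Q(v) + 4, so its minimum is min P + min Q + 4.
P'(u) = 2u vanishes at u ∈ {0}; Q'(v) = 12v(v - 3)(v + 1) vanishes at v ∈ {-1, 0, 3}.
Local minima of P (where P''>0): P(0)=0. Local minima of Q: Q(-1)=-7, Q(3)=-135.
So the global minimum of L is P(0) + Q(3) + 4 = 0 − 135 + 4 = -131, attained at (0, 3).

-131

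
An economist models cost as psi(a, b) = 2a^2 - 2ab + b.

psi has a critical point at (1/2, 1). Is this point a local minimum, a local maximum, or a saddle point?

The Hessian of psi is constant: H = [[4, -2], [-2, 0]].
det(H) = 4·0 − (-2)² = -4.
Since det(H) < 0, H is indefinite and the critical point is a saddle point.

saddle point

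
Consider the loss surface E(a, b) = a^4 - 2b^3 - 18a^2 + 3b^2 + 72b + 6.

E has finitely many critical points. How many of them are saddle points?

E separates as a function of a plus a function of b, so ∇E=0 decouples.
∂E/∂a = 4a(a - 3)(a + 3) = 0 at a ∈ {-3, 0, 3}; ∂E/∂b = -6(b - 4)(b + 3) = 0 at b ∈ {-3, 4}.
The Hessian is diagonal: diag(E_aa, E_bb). Second derivatives: E_aa(-3)=72, E_aa(0)=-36, E_aa(3)=72; E_bb(-3)=42, E_bb(4)=-42.
Saddle points occur where the two diagonal entries have opposite signs: (-3, 4), (0, -3), (3, 4). Count: 3.

3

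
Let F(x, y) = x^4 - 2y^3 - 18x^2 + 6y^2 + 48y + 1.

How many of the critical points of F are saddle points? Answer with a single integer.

3

F separates as a function of x plus a function of y, so ∇F=0 decouples.
∂F/∂x = 4x(x - 3)(x + 3) = 0 at x ∈ {-3, 0, 3}; ∂F/∂y = -6(y - 4)(y + 2) = 0 at y ∈ {-2, 4}.
The Hessian is diagonal: diag(F_xx, F_yy). Second derivatives: F_xx(-3)=72, F_xx(0)=-36, F_xx(3)=72; F_yy(-2)=36, F_yy(4)=-36.
Saddle points occur where the two diagonal entries have opposite signs: (-3, 4), (0, -2), (3, 4). Count: 3.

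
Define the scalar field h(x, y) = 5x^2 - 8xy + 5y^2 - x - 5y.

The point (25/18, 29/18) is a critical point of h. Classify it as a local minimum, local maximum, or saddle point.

local minimum

The Hessian of h is constant: H = [[10, -8], [-8, 10]].
det(H) = 10·10 − (-8)² = 36.
det(H) > 0 and tr(H) = 20 > 0, so H is positive definite and the point is a local minimum.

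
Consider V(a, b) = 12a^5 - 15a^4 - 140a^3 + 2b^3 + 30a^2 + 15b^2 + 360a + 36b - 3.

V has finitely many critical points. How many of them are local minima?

V separates as a function of a plus a function of b, so ∇V=0 decouples.
∂V/∂a = 60(a - 3)(a - 1)(a + 1)(a + 2) = 0 at a ∈ {-2, -1, 1, 3}; ∂V/∂b = 6(b + 2)(b + 3) = 0 at b ∈ {-3, -2}.
The Hessian is diagonal: diag(V_aa, V_bb). Second derivatives: V_aa(-2)=-900, V_aa(-1)=480, V_aa(1)=-720, V_aa(3)=2400; V_bb(-3)=-6, V_bb(-2)=6.
Local minima occur where both diagonal entries positive: (-1, -2), (3, -2). Count: 2.

2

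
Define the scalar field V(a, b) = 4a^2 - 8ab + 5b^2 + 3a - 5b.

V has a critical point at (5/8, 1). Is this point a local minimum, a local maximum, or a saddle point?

The Hessian of V is constant: H = [[8, -8], [-8, 10]].
det(H) = 8·10 − (-8)² = 16.
det(H) > 0 and tr(H) = 18 > 0, so H is positive definite and the point is a local minimum.

local minimum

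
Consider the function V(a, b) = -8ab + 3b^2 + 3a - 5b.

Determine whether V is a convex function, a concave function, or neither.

V is quadratic, so its Hessian is the constant matrix H = [[0, -8], [-8, 6]].
det(H) = -64, tr(H) = 6.
det(H) < 0, so H is indefinite: neither convex nor concave.

neither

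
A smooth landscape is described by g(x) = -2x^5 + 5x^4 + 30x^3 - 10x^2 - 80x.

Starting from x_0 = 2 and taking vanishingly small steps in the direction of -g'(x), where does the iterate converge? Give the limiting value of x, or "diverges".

1

g'(x) = -10(x - 4)(x - 1)(x + 1)(x + 2), so g'(2) = 240.
Gradient descent moves in the -g' direction, i.e. x is decreasing.
The nearest critical point in that direction is x = 1, where g'' = 180 > 0 (a local minimum). The iterate converges there.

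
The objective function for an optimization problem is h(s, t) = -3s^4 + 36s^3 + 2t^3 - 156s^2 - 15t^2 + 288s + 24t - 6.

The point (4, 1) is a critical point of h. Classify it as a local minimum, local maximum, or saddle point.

local maximum

The mixed partial ∂²h/∂s∂t is 0, so the Hessian at any point is diag(h_ss, h_tt) = diag(12(-3s^2 + 18s - 26), 6(2t - 5)).
At (4, 1): H = diag(-24, -18).
Both eigenvalues are negative, so H is negative definite: a local maximum.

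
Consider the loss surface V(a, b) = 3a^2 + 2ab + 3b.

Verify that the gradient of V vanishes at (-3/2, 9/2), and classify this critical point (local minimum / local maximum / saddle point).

saddle point

∇V = (6a + 2b, 2a + 3); substituting (-3/2, 9/2) gives ∇V = (0, 0), so (-3/2, 9/2) is indeed a critical point.
The Hessian of V is constant: H = [[6, 2], [2, 0]].
det(H) = 6·0 − 2² = -4.
Since det(H) < 0, H is indefinite and the critical point is a saddle point.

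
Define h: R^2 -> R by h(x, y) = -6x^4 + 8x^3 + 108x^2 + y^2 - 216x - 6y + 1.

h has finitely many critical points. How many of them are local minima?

h separates as a function of x plus a function of y, so ∇h=0 decouples.
∂h/∂x = -24(x - 3)(x - 1)(x + 3) = 0 at x ∈ {-3, 1, 3}; ∂h/∂y = 2(y - 3) = 0 at y ∈ {3}.
The Hessian is diagonal: diag(h_xx, h_yy). Second derivatives: h_xx(-3)=-576, h_xx(1)=192, h_xx(3)=-288; h_yy(3)=2.
Local minima occur where both diagonal entries positive: (1, 3). Count: 1.

1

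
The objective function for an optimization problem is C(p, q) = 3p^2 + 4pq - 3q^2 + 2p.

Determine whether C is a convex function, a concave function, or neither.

neither

C is quadratic, so its Hessian is the constant matrix H = [[6, 4], [4, -6]].
det(H) = -52, tr(H) = 0.
det(H) < 0, so H is indefinite: neither convex nor concave.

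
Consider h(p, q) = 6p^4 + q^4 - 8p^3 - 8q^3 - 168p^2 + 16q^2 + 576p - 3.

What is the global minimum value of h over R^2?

-2947

h(p,q) separates as A(p) + B(q) − 3, so its minimum is min A + min B − 3.
A'(p) = 24(p - 3)(p - 2)(p + 4) vanishes at p ∈ {-4, 2, 3}; B'(q) = 4q(q - 4)(q - 2) vanishes at q ∈ {0, 2, 4}.
Local minima of A (where A''>0): A(-4)=-2944, A(3)=486. Local minima of B: B(0)=0, B(4)=0.
So the global minimum of h is A(-4) + B(0) − 3 = -2944 + 0 − 3 = -2947, attained at (-4, 0).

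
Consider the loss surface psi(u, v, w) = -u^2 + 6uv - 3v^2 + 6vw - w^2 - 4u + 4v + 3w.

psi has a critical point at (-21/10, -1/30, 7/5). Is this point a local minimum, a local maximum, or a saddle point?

The Hessian is constant: H = [[-2, 6, 0], [6, -6, 6], [0, 6, -2]].
Leading principal minors: Δ₁ = -2, Δ₂ = -24, Δ₃ = 120.
The minors fit neither the all-positive nor the alternating-sign pattern, so H is indefinite: a saddle point.

saddle point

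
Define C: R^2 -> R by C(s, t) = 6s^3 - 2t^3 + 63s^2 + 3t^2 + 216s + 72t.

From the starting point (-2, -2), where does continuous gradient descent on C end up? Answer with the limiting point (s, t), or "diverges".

(-3, -3)

C is separable, so gradient descent decouples: s follows -∂C/∂s, t follows -∂C/∂t.
∂C/∂s = 18(s + 3)(s + 4); at s=-2 this is 36, so s decreases.
∂C/∂t = -6(t - 4)(t + 3); at t=-2 this is 36, so t decreases.
s converges to its nearest critical value -3 (a local min of the s-part); t converges to -3. The iterate converges to (-3, -3).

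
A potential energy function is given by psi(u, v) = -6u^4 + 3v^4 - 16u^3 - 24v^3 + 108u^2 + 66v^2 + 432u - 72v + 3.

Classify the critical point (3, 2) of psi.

local maximum

The mixed partial ∂²psi/∂u∂v is 0, so the Hessian at any point is diag(psi_uu, psi_vv) = diag(24(-3u^2 - 4u + 9), 12(3v^2 - 12v + 11)).
At (3, 2): H = diag(-720, -12).
Both eigenvalues are negative, so H is negative definite: a local maximum.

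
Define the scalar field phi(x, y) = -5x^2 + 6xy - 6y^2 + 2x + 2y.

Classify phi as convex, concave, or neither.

phi is quadratic, so its Hessian is the constant matrix H = [[-10, 6], [6, -12]].
det(H) = 84, tr(H) = -22.
det(H) > 0 and tr(H) < 0, so H is negative definite everywhere: concave.

concave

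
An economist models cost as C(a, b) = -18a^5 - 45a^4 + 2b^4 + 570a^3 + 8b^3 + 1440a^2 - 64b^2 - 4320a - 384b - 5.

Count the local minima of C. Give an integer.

C separates as a function of a plus a function of b, so ∇C=0 decouples.
∂C/∂a = -90(a - 4)(a - 1)(a + 3)(a + 4) = 0 at a ∈ {-4, -3, 1, 4}; ∂C/∂b = 8(b - 4)(b + 3)(b + 4) = 0 at b ∈ {-4, -3, 4}.
The Hessian is diagonal: diag(C_aa, C_bb). Second derivatives: C_aa(-4)=3600, C_aa(-3)=-2520, C_aa(1)=5400, C_aa(4)=-15120; C_bb(-4)=64, C_bb(-3)=-56, C_bb(4)=448.
Local minima occur where both diagonal entries positive: (-4, -4), (-4, 4), (1, -4), (1, 4). Count: 4.

4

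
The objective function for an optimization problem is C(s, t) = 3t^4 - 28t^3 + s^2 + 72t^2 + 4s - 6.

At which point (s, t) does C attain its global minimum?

(-2, 0)

C(s,t) separates as P(s) + Q(t) − 6, so its minimum is min P + min Q − 6.
P'(s) = 2s + 4 vanishes at s ∈ {-2}; Q'(t) = 12t(t - 4)(t - 3) vanishes at t ∈ {0, 3, 4}.
Local minima of P (where P''>0): P(-2)=-4. Local minima of Q: Q(0)=0, Q(4)=128.
So the global minimum of C is P(-2) + Q(0) − 6 = -4 + 0 − 6 = -10, attained at (-2, 0).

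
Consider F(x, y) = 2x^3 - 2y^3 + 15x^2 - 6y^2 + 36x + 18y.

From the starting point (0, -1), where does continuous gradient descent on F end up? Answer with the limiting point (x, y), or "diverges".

F is separable, so gradient descent decouples: x follows -∂F/∂x, y follows -∂F/∂y.
∂F/∂x = 6(x + 2)(x + 3); at x=0 this is 36, so x decreases.
∂F/∂y = -6(y - 1)(y + 3); at y=-1 this is 24, so y decreases.
x converges to its nearest critical value -2 (a local min of the x-part); y converges to -3. The iterate converges to (-2, -3).

(-2, -3)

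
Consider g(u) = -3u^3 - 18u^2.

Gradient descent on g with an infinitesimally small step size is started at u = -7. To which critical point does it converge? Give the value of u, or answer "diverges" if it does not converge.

-4

g'(u) = -9u(u + 4), so g'(-7) = -189.
Gradient descent moves in the -g' direction, i.e. u is increasing.
The nearest critical point in that direction is u = -4, where g'' = 36 > 0 (a local minimum). The iterate converges there.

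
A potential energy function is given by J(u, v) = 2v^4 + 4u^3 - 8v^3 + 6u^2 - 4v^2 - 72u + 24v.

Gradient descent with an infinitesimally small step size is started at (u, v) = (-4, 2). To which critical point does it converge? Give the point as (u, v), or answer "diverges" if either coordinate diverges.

J is separable, so gradient descent decouples: u follows -∂J/∂u, v follows -∂J/∂v.
∂J/∂u = 12(u - 2)(u + 3); at u=-4 this is 72, so u decreases.
∂J/∂v = 8(v - 3)(v - 1)(v + 1); at v=2 this is -24, so v increases.
The u-coordinate has no critical point in that direction and runs off to infinity.

diverges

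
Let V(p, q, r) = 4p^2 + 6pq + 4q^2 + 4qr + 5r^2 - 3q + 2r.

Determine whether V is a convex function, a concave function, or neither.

V is quadratic, so its Hessian is the constant matrix H = [[8, 6, 0], [6, 8, 4], [0, 4, 10]].
Leading principal minors: 8, 28, 152.
All positive ⇒ H ≻ 0 ⇒ convex.

convex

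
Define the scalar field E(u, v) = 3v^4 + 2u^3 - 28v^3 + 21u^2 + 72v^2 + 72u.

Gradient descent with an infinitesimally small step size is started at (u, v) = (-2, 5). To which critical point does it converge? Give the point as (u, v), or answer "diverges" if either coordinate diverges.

(-3, 4)

E is separable, so gradient descent decouples: u follows -∂E/∂u, v follows -∂E/∂v.
∂E/∂u = 6(u + 3)(u + 4); at u=-2 this is 12, so u decreases.
∂E/∂v = 12v(v - 4)(v - 3); at v=5 this is 120, so v decreases.
u converges to its nearest critical value -3 (a local min of the u-part); v converges to 4. The iterate converges to (-3, 4).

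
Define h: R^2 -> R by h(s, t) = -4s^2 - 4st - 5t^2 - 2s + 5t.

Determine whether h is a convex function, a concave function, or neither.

concave

h is quadratic, so its Hessian is the constant matrix H = [[-8, -4], [-4, -10]].
det(H) = 64, tr(H) = -18.
det(H) > 0 and tr(H) < 0, so H is negative definite everywhere: concave.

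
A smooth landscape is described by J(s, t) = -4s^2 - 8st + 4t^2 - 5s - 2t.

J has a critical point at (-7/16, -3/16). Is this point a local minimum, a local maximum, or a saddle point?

The Hessian of J is constant: H = [[-8, -8], [-8, 8]].
det(H) = (-8)·8 − (-8)² = -128.
Since det(H) < 0, H is indefinite and the critical point is a saddle point.

saddle point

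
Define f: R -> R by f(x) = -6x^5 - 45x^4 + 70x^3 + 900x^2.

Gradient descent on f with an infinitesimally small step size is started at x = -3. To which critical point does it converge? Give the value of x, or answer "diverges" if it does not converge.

f'(x) = -30x(x - 3)(x + 4)(x + 5), so f'(-3) = -1080.
Gradient descent moves in the -f' direction, i.e. x is increasing.
The nearest critical point in that direction is x = 0, where f'' = 1800 > 0 (a local minimum). The iterate converges there.

0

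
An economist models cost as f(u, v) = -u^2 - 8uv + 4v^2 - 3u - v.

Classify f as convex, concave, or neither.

f is quadratic, so its Hessian is the constant matrix H = [[-2, -8], [-8, 8]].
det(H) = -80, tr(H) = 6.
det(H) < 0, so H is indefinite: neither convex nor concave.

neither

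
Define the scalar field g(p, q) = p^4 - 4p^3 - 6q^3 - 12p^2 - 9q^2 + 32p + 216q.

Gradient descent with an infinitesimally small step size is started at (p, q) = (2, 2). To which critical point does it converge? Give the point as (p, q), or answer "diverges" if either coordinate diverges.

g is separable, so gradient descent decouples: p follows -∂g/∂p, q follows -∂g/∂q.
∂g/∂p = 4(p - 4)(p - 1)(p + 2); at p=2 this is -32, so p increases.
∂g/∂q = -18(q - 3)(q + 4); at q=2 this is 108, so q decreases.
p converges to its nearest critical value 4 (a local min of the p-part); q converges to -4. The iterate converges to (4, -4).

(4, -4)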